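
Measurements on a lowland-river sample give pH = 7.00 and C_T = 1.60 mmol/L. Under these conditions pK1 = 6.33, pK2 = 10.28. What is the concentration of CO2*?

[CO2*] = 0.282 mmol/L

α₀ = 1 / (1 + K1/[H⁺] + K1K2/[H⁺]²) = 1 / (1 + 10^+0.67 + 10^-2.61)
   = 1 / (1 + 4.6774 + 0.0024547) = 1/5.6798 = 0.1761
[CO2*] = α₀ × DIC = 0.1761 × 1.60 = 0.282 mmol/L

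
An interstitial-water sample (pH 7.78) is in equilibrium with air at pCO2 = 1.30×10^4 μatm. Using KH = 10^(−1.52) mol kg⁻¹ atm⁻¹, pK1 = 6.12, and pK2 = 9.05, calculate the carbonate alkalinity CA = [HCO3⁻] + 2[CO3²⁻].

[CO2*] = KH · pCO2 = 10^(−1.52) × 1.30×10^4×10^-6 = 3.926×10^-4 mol/kg
α₀ = 1/(1 + K1/[H⁺] + K1K2/[H⁺]²) = 1/(1 + 10^+1.66 + 10^+0.39) = 0.02034
DIC = [CO2*]/α₀ = 3.926×10^-4 / 0.02034 = 19.30 mmol/kg
CA = (α₁ + 2α₂)·DIC = (0.9297 + 2×0.04993) × 19.30 = 19.9 mmol/kg

CA = 19.9 mmol/kg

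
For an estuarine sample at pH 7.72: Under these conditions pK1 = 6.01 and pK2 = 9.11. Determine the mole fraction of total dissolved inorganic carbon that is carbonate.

α₂ = 0.0384

α₂ = 1 / (1 + [H⁺]/K2 + [H⁺]²/(K1K2)) = 1 / (1 + 10^+1.39 + 10^-0.32)
   = 1 / (1 + 24.547 + 0.47863) = 1/26.026 = 0.03842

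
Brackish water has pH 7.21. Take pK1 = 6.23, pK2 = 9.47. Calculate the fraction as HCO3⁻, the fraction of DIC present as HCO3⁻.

α₁ = 1 / (1 + [H⁺]/K1 + K2/[H⁺]) = 1 / (1 + 10^-0.98 + 10^-2.26)
   = 1 / (1 + 0.10471 + 0.0054954) = 1/1.1102 = 0.9007

α₁ = 0.901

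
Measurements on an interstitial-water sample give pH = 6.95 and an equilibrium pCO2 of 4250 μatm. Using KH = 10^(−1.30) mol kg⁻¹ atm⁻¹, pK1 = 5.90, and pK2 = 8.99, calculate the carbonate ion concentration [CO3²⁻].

[CO3²⁻] = 0.0218 mmol/kg

[CO2*] = KH · pCO2 = 10^(−1.30) × 4250×10^-6 = 2.130×10^-4 mol/kg
α₀ = 1/(1 + K1/[H⁺] + K1K2/[H⁺]²) = 1/(1 + 10^+1.05 + 10^-0.99) = 0.08115
DIC = [CO2*]/α₀ = 2.130×10^-4 / 0.08115 = 2.625 mmol/kg
[CO3²⁻] = α₂·DIC; α₂ = 0.008304, so [CO3²⁻] = 0.008304 × 2.625 = 0.0218 mmol/kg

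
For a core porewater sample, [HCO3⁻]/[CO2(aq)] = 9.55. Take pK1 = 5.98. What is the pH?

pH = 6.96

From K1 = [H⁺][HCO3⁻]/[CO2(aq)]:  pH = pK1 + log₁₀([HCO3⁻]/[CO2(aq)])
log₁₀(9.55) = +0.980
pH = 5.98 + (+0.980) = 6.96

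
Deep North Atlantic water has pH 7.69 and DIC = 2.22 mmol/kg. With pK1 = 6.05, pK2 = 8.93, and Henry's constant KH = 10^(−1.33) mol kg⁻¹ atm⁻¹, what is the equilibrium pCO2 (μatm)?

pCO2 = 1010 μatm

α₀ = 1 / (1 + K1/[H⁺] + K1K2/[H⁺]²) = 1 / (1 + 10^+1.64 + 10^+0.40)
   = 1 / (1 + 43.652 + 2.5119) = 1/47.163 = 0.02120
[CO2*] = α₀ × DIC = 0.02120 × 2.22 = 0.04707 mmol/kg
pCO2 = [CO2*]/KH = 4.707×10^-5 / 4.677×10^-2 = 1010 μatm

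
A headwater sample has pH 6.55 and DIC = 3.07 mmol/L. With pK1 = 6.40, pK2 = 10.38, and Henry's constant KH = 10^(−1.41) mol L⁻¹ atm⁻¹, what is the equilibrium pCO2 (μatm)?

α₀ = 1 / (1 + K1/[H⁺] + K1K2/[H⁺]²) = 1 / (1 + 10^+0.15 + 10^-3.68)
   = 1 / (1 + 1.4125 + 0.00020893) = 1/2.4127 = 0.4145
[CO2*] = α₀ × DIC = 0.4145 × 3.07 = 1.272 mmol/L
pCO2 = [CO2*]/KH = 1.272×10^-3 / 3.890×10^-2 = 3.27×10^4 μatm

pCO2 = 3.27×10^4 μatm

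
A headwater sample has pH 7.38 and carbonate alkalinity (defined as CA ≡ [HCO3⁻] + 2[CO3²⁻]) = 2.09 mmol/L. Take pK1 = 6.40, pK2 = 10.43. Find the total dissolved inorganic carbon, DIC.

DIC = 2.31 mmol/L

CA = [HCO3⁻] + 2[CO3²⁻] = (α₁ + 2α₂)·DIC
At pH 7.38: [H⁺]/K1 = 10^-0.98 = 0.10471, K2/[H⁺] = 10^-3.05 = 0.00089125
α₁ = 1/(1 + 0.10471 + 0.00089125) = 1/1.1056 = 0.9045; α₂ = α₁·K2/[H⁺] = 0.0008061
α₁ + 2α₂ = 0.9061
DIC = CA / (α₁ + 2α₂) = 2.09 / 0.9061 = 2.31 mmol/L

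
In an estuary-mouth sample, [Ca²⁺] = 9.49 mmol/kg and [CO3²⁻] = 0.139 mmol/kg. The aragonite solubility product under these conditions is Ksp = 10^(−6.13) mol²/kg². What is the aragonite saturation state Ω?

Ω = 1.78

Ksp = 10^(−6.13) = 7.413×10^-7
Ω = [Ca²⁺][CO3²⁻]/Ksp = (9.49×10^-3)(0.139×10^-3) / 7.413×10^-7 = 1.78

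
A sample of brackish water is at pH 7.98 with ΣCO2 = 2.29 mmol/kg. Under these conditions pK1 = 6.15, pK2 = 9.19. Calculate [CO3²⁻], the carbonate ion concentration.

[CO3²⁻] = 0.131 mmol/kg

α₂ = 1 / (1 + [H⁺]/K2 + [H⁺]²/(K1K2)) = 1 / (1 + 10^+1.21 + 10^-0.62)
   = 1 / (1 + 16.218 + 0.23988) = 1/17.458 = 0.05728
[CO3²⁻] = α₂ × DIC = 0.05728 × 2.29 = 0.131 mmol/kg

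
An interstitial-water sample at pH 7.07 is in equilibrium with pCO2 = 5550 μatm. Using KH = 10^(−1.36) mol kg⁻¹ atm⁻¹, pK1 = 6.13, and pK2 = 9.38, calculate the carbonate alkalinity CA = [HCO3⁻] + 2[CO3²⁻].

CA = 2.13 mmol/kg

[CO2*] = KH · pCO2 = 10^(−1.36) × 5550×10^-6 = 2.423×10^-4 mol/kg
α₀ = 1/(1 + K1/[H⁺] + K1K2/[H⁺]²) = 1/(1 + 10^+0.94 + 10^-1.37) = 0.1025
DIC = [CO2*]/α₀ = 2.423×10^-4 / 0.1025 = 2.363 mmol/kg
CA = (α₁ + 2α₂)·DIC = (0.8931 + 2×0.004374) × 2.363 = 2.13 mmol/kg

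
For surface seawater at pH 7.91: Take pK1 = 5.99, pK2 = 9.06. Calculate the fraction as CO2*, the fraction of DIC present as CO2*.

α₀ = 1 / (1 + K1/[H⁺] + K1K2/[H⁺]²) = 1 / (1 + 10^+1.92 + 10^+0.77)
   = 1 / (1 + 83.176 + 5.8884) = 1/90.065 = 0.01110

α₀ = 0.0111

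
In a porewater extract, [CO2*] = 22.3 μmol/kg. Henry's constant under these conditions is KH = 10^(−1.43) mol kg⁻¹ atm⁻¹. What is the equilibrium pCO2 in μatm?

KH = 10^(−1.43) = 3.715×10^-2 mol kg⁻¹ atm⁻¹
pCO2 = [CO2*]/KH = 22.3×10^-6 / 3.715×10^-2 = 6.00×10^-4 atm = 600 μatm

pCO2 = 600 μatm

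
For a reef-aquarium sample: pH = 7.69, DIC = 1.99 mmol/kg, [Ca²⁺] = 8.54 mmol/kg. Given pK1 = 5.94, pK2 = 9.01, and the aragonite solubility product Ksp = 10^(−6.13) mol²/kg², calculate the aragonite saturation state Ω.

Ω = 1.03

α₂ = 1 / (1 + [H⁺]/K2 + [H⁺]²/(K1K2)) = 1 / (1 + 10^+1.32 + 10^-0.43)
   = 1 / (1 + 20.893 + 0.37154) = 1/22.264 = 0.04491
[CO3²⁻] = α₂ × DIC = 0.04491 × 1.99 = 0.08938 mmol/kg
Ksp = 10^(−6.13) = 7.413×10^-7
Ω = [Ca²⁺][CO3²⁻]/Ksp = (8.54×10^-3)(8.938×10^-5) / 7.413×10^-7 = 1.03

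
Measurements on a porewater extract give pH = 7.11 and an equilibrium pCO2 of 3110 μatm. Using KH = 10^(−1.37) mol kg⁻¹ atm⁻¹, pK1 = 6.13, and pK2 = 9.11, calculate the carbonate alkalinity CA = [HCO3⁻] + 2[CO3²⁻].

[CO2*] = KH · pCO2 = 10^(−1.37) × 3110×10^-6 = 1.327×10^-4 mol/kg
α₀ = 1/(1 + K1/[H⁺] + K1K2/[H⁺]²) = 1/(1 + 10^+0.98 + 10^-1.02) = 0.09394
DIC = [CO2*]/α₀ = 1.327×10^-4 / 0.09394 = 1.412 mmol/kg
CA = (α₁ + 2α₂)·DIC = (0.8971 + 2×0.008971) × 1.412 = 1.29 mmol/kg

CA = 1.29 mmol/kg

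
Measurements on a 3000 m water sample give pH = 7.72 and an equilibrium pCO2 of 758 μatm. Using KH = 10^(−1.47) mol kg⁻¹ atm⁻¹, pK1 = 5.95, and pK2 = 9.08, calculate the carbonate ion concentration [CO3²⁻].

[CO2*] = KH · pCO2 = 10^(−1.47) × 758×10^-6 = 2.568×10^-5 mol/kg
α₀ = 1/(1 + K1/[H⁺] + K1K2/[H⁺]²) = 1/(1 + 10^+1.77 + 10^+0.41) = 0.01601
DIC = [CO2*]/α₀ = 2.568×10^-5 / 0.01601 = 1.604 mmol/kg
[CO3²⁻] = α₂·DIC; α₂ = 0.04116, so [CO3²⁻] = 0.04116 × 1.604 = 0.0660 mmol/kg

[CO3²⁻] = 0.0660 mmol/kg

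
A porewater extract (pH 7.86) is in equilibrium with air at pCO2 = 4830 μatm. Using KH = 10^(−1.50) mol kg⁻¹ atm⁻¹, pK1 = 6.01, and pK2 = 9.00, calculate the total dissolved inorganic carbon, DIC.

[CO2*] = KH · pCO2 = 10^(−1.50) × 4830×10^-6 = 1.527×10^-4 mol/kg
α₀ = 1/(1 + K1/[H⁺] + K1K2/[H⁺]²) = 1/(1 + 10^+1.85 + 10^+0.71) = 0.01300
DIC = [CO2*]/α₀ = 1.527×10^-4 / 0.01300 = 11.7 mmol/kg

DIC = 11.7 mmol/kg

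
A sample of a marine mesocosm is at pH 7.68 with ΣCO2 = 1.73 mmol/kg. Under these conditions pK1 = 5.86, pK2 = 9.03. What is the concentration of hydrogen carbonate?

[HCO3⁻] = 1.63 mmol/kg

α₁ = 1 / (1 + [H⁺]/K1 + K2/[H⁺]) = 1 / (1 + 10^-1.82 + 10^-1.35)
   = 1 / (1 + 0.015136 + 0.044668) = 1/1.0598 = 0.9436
[HCO3⁻] = α₁ × DIC = 0.9436 × 1.73 = 1.63 mmol/kg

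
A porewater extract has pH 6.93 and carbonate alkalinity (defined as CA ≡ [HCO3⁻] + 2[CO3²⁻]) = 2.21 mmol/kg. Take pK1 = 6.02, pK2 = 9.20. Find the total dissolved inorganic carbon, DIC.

CA = [HCO3⁻] + 2[CO3²⁻] = (α₁ + 2α₂)·DIC
At pH 6.93: [H⁺]/K1 = 10^-0.91 = 0.12303, K2/[H⁺] = 10^-2.27 = 0.0053703
α₁ = 1/(1 + 0.12303 + 0.0053703) = 1/1.1284 = 0.8862; α₂ = α₁·K2/[H⁺] = 0.004759
α₁ + 2α₂ = 0.8957
DIC = CA / (α₁ + 2α₂) = 2.21 / 0.8957 = 2.47 mmol/kg

DIC = 2.47 mmol/kg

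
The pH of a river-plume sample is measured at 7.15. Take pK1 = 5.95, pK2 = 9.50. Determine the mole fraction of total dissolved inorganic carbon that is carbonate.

α₂ = 1 / (1 + [H⁺]/K2 + [H⁺]²/(K1K2)) = 1 / (1 + 10^+2.35 + 10^+1.15)
   = 1 / (1 + 223.87 + 14.125) = 1/239.00 = 0.004184

α₂ = 0.00418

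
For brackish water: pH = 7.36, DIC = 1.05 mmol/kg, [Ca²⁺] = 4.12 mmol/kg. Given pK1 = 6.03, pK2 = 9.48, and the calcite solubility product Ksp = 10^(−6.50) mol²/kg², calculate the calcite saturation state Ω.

Ω = 0.0984

α₂ = 1 / (1 + [H⁺]/K2 + [H⁺]²/(K1K2)) = 1 / (1 + 10^+2.12 + 10^+0.79)
   = 1 / (1 + 131.83 + 6.1660) = 1/138.99 = 0.007195
[CO3²⁻] = α₂ × DIC = 0.007195 × 1.05 = 0.007554 mmol/kg = 7.554 μmol/kg
Ksp = 10^(−6.50) = 3.162×10^-7
Ω = [Ca²⁺][CO3²⁻]/Ksp = (4.12×10^-3)(7.554×10^-6) / 3.162×10^-7 = 0.0984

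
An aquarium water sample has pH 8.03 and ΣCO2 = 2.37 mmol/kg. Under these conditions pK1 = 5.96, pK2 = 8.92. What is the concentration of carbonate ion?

[CO3²⁻] = 0.268 mmol/kg

α₂ = 1 / (1 + [H⁺]/K2 + [H⁺]²/(K1K2)) = 1 / (1 + 10^+0.89 + 10^-1.18)
   = 1 / (1 + 7.7625 + 0.066069) = 1/8.8285 = 0.1133
[CO3²⁻] = α₂ × DIC = 0.1133 × 2.37 = 0.268 mmol/kg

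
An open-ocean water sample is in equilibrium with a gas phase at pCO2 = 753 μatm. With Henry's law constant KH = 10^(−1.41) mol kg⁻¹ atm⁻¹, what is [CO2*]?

[CO2*] = 29.3 μmol/kg

KH = 10^(−1.41) = 3.890×10^-2 mol kg⁻¹ atm⁻¹
[CO2*] = KH · pCO2 = 3.890×10^-2 × 753×10^-6 atm = 2.93×10^-5 mol/kg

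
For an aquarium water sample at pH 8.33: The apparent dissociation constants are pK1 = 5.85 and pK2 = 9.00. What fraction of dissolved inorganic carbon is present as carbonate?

α₂ = 1 / (1 + [H⁺]/K2 + [H⁺]²/(K1K2)) = 1 / (1 + 10^+0.67 + 10^-1.81)
   = 1 / (1 + 4.6774 + 0.015488) = 1/5.6928 = 0.1757

α₂ = 0.176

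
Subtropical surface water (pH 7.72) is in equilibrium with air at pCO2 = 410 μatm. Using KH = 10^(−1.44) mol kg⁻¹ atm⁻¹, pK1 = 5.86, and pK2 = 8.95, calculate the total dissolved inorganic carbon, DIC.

[CO2*] = KH · pCO2 = 10^(−1.44) × 410×10^-6 = 1.489×10^-5 mol/kg
α₀ = 1/(1 + K1/[H⁺] + K1K2/[H⁺]²) = 1/(1 + 10^+1.86 + 10^+0.63) = 0.01287
DIC = [CO2*]/α₀ = 1.489×10^-5 / 0.01287 = 1.16 mmol/kg

DIC = 1.16 mmol/kg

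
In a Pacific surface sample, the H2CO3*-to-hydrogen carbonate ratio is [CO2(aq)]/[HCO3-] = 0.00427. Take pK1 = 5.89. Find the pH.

pH = 8.26

From K1 = [H⁺][HCO3-]/[CO2(aq)]:  pH = pK1 − log₁₀([CO2(aq)]/[HCO3-])
log₁₀(0.00427) = -2.370
pH = 5.89 − (-2.370) = 8.26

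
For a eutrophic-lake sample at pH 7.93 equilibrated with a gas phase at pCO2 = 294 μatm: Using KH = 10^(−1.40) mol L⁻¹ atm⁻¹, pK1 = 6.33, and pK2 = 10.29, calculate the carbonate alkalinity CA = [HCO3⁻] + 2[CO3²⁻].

CA = 0.470 mmol/L

[CO2*] = KH · pCO2 = 10^(−1.40) × 294×10^-6 = 1.170×10^-5 mol/L
α₀ = 1/(1 + K1/[H⁺] + K1K2/[H⁺]²) = 1/(1 + 10^+1.60 + 10^-0.76) = 0.02440
DIC = [CO2*]/α₀ = 1.170×10^-5 / 0.02440 = 0.4797 mmol/L
CA = (α₁ + 2α₂)·DIC = (0.9714 + 2×0.004240) × 0.4797 = 0.470 mmol/L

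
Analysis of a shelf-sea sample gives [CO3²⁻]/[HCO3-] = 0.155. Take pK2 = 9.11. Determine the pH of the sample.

From K2 = [H⁺][CO3²⁻]/[HCO3-]:  pH = pK2 + log₁₀([CO3²⁻]/[HCO3-])
log₁₀(0.155) = -0.810
pH = 9.11 + (-0.810) = 8.30

pH = 8.30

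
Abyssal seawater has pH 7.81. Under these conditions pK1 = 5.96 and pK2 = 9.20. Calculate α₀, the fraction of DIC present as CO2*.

α₀ = 0.0134

α₀ = 1 / (1 + K1/[H⁺] + K1K2/[H⁺]²) = 1 / (1 + 10^+1.85 + 10^+0.46)
   = 1 / (1 + 70.795 + 2.8840) = 1/74.679 = 0.01339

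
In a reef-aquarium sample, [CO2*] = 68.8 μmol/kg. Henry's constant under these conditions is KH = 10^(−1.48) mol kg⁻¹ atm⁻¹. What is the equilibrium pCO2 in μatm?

pCO2 = 2080 μatm

KH = 10^(−1.48) = 3.311×10^-2 mol kg⁻¹ atm⁻¹
pCO2 = [CO2*]/KH = 68.8×10^-6 / 3.311×10^-2 = 2.08×10^-3 atm = 2080 μatm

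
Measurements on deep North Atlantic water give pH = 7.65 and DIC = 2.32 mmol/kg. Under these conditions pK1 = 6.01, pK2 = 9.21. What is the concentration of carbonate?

[CO3²⁻] = 0.0608 mmol/kg

α₂ = 1 / (1 + [H⁺]/K2 + [H⁺]²/(K1K2)) = 1 / (1 + 10^+1.56 + 10^-0.08)
   = 1 / (1 + 36.308 + 0.83176) = 1/38.140 = 0.02622
[CO3²⁻] = α₂ × DIC = 0.02622 × 2.32 = 0.0608 mmol/kg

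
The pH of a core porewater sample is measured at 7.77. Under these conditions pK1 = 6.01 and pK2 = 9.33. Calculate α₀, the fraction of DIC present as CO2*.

α₀ = 1 / (1 + K1/[H⁺] + K1K2/[H⁺]²) = 1 / (1 + 10^+1.76 + 10^+0.20)
   = 1 / (1 + 57.544 + 1.5849) = 1/60.129 = 0.01663

α₀ = 0.0166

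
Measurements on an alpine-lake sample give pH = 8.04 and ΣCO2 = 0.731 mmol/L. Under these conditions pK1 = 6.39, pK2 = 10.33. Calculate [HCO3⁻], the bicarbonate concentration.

[HCO3⁻] = 0.711 mmol/L

α₁ = 1 / (1 + [H⁺]/K1 + K2/[H⁺]) = 1 / (1 + 10^-1.65 + 10^-2.29)
   = 1 / (1 + 0.022387 + 0.0051286) = 1/1.0275 = 0.9732
[HCO3⁻] = α₁ × DIC = 0.9732 × 0.731 = 0.711 mmol/L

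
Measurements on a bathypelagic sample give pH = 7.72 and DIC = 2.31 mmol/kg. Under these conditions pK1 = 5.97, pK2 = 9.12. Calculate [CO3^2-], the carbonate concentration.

[CO3²⁻] = 0.0870 mmol/kg

α₂ = 1 / (1 + [H⁺]/K2 + [H⁺]²/(K1K2)) = 1 / (1 + 10^+1.40 + 10^-0.35)
   = 1 / (1 + 25.119 + 0.44668) = 1/26.566 = 0.03764
[CO3²⁻] = α₂ × DIC = 0.03764 × 2.31 = 0.0870 mmol/kg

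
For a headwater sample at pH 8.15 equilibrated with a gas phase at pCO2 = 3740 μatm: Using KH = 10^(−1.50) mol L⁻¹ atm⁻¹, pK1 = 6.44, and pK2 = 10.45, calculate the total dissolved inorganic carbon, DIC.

DIC = 6.21 mmol/L

[CO2*] = KH · pCO2 = 10^(−1.50) × 3740×10^-6 = 1.183×10^-4 mol/L
α₀ = 1/(1 + K1/[H⁺] + K1K2/[H⁺]²) = 1/(1 + 10^+1.71 + 10^-0.59) = 0.01903
DIC = [CO2*]/α₀ = 1.183×10^-4 / 0.01903 = 6.21 mmol/L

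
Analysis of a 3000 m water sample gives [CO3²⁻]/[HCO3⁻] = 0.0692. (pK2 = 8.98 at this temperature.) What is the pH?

pH = 7.82

From K2 = [H⁺][CO3²⁻]/[HCO3⁻]:  pH = pK2 + log₁₀([CO3²⁻]/[HCO3⁻])
log₁₀(0.0692) = -1.160
pH = 8.98 + (-1.160) = 7.82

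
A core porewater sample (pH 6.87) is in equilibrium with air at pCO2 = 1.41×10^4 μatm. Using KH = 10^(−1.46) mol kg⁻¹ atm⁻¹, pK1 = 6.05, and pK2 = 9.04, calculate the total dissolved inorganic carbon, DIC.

[CO2*] = KH · pCO2 = 10^(−1.46) × 1.41×10^4×10^-6 = 4.889×10^-4 mol/kg
α₀ = 1/(1 + K1/[H⁺] + K1K2/[H⁺]²) = 1/(1 + 10^+0.82 + 10^-1.35) = 0.1307
DIC = [CO2*]/α₀ = 4.889×10^-4 / 0.1307 = 3.74 mmol/kg

DIC = 3.74 mmol/kg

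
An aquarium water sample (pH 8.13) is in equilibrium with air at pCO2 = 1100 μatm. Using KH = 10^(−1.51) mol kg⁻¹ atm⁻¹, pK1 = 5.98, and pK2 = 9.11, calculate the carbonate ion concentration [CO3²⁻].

[CO3²⁻] = 0.503 mmol/kg

[CO2*] = KH · pCO2 = 10^(−1.51) × 1100×10^-6 = 3.399×10^-5 mol/kg
α₀ = 1/(1 + K1/[H⁺] + K1K2/[H⁺]²) = 1/(1 + 10^+2.15 + 10^+1.17) = 0.006368
DIC = [CO2*]/α₀ = 3.399×10^-5 / 0.006368 = 5.338 mmol/kg
[CO3²⁻] = α₂·DIC; α₂ = 0.09418, so [CO3²⁻] = 0.09418 × 5.338 = 0.503 mmol/kg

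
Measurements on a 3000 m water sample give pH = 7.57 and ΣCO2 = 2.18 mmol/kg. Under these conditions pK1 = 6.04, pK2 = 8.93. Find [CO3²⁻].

α₂ = 1 / (1 + [H⁺]/K2 + [H⁺]²/(K1K2)) = 1 / (1 + 10^+1.36 + 10^-0.17)
   = 1 / (1 + 22.909 + 0.67608) = 1/24.585 = 0.04068
[CO3²⁻] = α₂ × DIC = 0.04068 × 2.18 = 0.0887 mmol/kg

[CO3²⁻] = 0.0887 mmol/kg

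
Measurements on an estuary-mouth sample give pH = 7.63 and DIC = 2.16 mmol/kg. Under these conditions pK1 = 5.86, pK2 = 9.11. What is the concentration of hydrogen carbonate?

α₁ = 1 / (1 + [H⁺]/K1 + K2/[H⁺]) = 1 / (1 + 10^-1.77 + 10^-1.48)
   = 1 / (1 + 0.016982 + 0.033113) = 1/1.0501 = 0.9523
[HCO3⁻] = α₁ × DIC = 0.9523 × 2.16 = 2.06 mmol/kg

[HCO3⁻] = 2.06 mmol/kg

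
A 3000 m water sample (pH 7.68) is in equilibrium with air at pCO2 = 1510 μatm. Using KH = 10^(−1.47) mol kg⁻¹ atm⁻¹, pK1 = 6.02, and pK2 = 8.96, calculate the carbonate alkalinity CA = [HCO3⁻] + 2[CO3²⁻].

CA = 2.58 mmol/kg

[CO2*] = KH · pCO2 = 10^(−1.47) × 1510×10^-6 = 5.117×10^-5 mol/kg
α₀ = 1/(1 + K1/[H⁺] + K1K2/[H⁺]²) = 1/(1 + 10^+1.66 + 10^+0.38) = 0.02036
DIC = [CO2*]/α₀ = 5.117×10^-5 / 0.02036 = 2.513 mmol/kg
CA = (α₁ + 2α₂)·DIC = (0.9308 + 2×0.04885) × 2.513 = 2.58 mmol/kg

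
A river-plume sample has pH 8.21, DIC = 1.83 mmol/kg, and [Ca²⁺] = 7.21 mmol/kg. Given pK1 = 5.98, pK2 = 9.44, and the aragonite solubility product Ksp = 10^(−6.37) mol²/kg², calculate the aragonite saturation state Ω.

Ω = 1.71

α₂ = 1 / (1 + [H⁺]/K2 + [H⁺]²/(K1K2)) = 1 / (1 + 10^+1.23 + 10^-1.00)
   = 1 / (1 + 16.982 + 0.10000) = 1/18.082 = 0.05530
[CO3²⁻] = α₂ × DIC = 0.05530 × 1.83 = 0.1012 mmol/kg
Ksp = 10^(−6.37) = 4.266×10^-7
Ω = [Ca²⁺][CO3²⁻]/Ksp = (7.21×10^-3)(1.012×10^-4) / 4.266×10^-7 = 1.71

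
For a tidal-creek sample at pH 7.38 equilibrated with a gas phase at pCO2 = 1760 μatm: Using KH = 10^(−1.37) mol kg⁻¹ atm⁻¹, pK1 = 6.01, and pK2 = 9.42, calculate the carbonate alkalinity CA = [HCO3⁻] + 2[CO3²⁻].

CA = 1.79 mmol/kg

[CO2*] = KH · pCO2 = 10^(−1.37) × 1760×10^-6 = 7.508×10^-5 mol/kg
α₀ = 1/(1 + K1/[H⁺] + K1K2/[H⁺]²) = 1/(1 + 10^+1.37 + 10^-0.67) = 0.04056
DIC = [CO2*]/α₀ = 7.508×10^-5 / 0.04056 = 1.851 mmol/kg
CA = (α₁ + 2α₂)·DIC = (0.9508 + 2×0.008671) × 1.851 = 1.79 mmol/kg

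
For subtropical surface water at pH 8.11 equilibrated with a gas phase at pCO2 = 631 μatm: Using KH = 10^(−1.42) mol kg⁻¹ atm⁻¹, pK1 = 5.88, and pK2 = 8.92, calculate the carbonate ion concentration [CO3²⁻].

[CO3²⁻] = 0.631 mmol/kg

[CO2*] = KH · pCO2 = 10^(−1.42) × 631×10^-6 = 2.399×10^-5 mol/kg
α₀ = 1/(1 + K1/[H⁺] + K1K2/[H⁺]²) = 1/(1 + 10^+2.23 + 10^+1.42) = 0.005073
DIC = [CO2*]/α₀ = 2.399×10^-5 / 0.005073 = 4.729 mmol/kg
[CO3²⁻] = α₂·DIC; α₂ = 0.1334, so [CO3²⁻] = 0.1334 × 4.729 = 0.631 mmol/kg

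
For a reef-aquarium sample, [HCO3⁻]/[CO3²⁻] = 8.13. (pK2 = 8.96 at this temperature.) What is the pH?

From K2 = [H⁺][CO3²⁻]/[HCO3⁻]:  pH = pK2 − log₁₀([HCO3⁻]/[CO3²⁻])
log₁₀(8.13) = +0.910
pH = 8.96 − (+0.910) = 8.05

pH = 8.05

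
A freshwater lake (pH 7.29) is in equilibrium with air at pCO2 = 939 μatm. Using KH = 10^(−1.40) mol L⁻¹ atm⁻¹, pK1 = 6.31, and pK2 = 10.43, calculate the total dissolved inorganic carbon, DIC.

DIC = 0.395 mmol/L

[CO2*] = KH · pCO2 = 10^(−1.40) × 939×10^-6 = 3.738×10^-5 mol/L
α₀ = 1/(1 + K1/[H⁺] + K1K2/[H⁺]²) = 1/(1 + 10^+0.98 + 10^-2.16) = 0.09473
DIC = [CO2*]/α₀ = 3.738×10^-5 / 0.09473 = 0.395 mmol/L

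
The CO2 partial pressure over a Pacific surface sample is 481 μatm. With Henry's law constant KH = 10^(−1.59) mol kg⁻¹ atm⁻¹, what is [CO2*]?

[CO2*] = 12.4 μmol/kg

KH = 10^(−1.59) = 2.570×10^-2 mol kg⁻¹ atm⁻¹
[CO2*] = KH · pCO2 = 2.570×10^-2 × 481×10^-6 atm = 1.24×10^-5 mol/kg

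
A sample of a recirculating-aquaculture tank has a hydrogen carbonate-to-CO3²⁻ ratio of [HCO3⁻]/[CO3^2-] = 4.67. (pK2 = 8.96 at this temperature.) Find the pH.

From K2 = [H⁺][CO3^2-]/[HCO3⁻]:  pH = pK2 − log₁₀([HCO3⁻]/[CO3^2-])
log₁₀(4.67) = +0.669
pH = 8.96 − (+0.669) = 8.29

pH = 8.29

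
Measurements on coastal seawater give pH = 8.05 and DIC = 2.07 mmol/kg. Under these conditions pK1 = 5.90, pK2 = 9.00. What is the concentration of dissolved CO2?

[CO2*] = 13.1 μmol/kg

α₀ = 1 / (1 + K1/[H⁺] + K1K2/[H⁺]²) = 1 / (1 + 10^+2.15 + 10^+1.20)
   = 1 / (1 + 141.25 + 15.849) = 1/158.10 = 0.006325
[CO2*] = α₀ × DIC = 0.006325 × 2.07 = 0.0131 mmol/kg = 13.1 μmol/kg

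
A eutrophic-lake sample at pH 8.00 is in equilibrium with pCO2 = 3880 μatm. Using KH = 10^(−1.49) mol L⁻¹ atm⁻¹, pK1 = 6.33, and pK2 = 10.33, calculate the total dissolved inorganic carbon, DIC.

DIC = 6.03 mmol/L

[CO2*] = KH · pCO2 = 10^(−1.49) × 3880×10^-6 = 1.256×10^-4 mol/L
α₀ = 1/(1 + K1/[H⁺] + K1K2/[H⁺]²) = 1/(1 + 10^+1.67 + 10^-0.66) = 0.02084
DIC = [CO2*]/α₀ = 1.256×10^-4 / 0.02084 = 6.03 mmol/L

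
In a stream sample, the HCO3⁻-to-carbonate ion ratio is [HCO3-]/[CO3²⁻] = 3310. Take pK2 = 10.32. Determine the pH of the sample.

From K2 = [H⁺][CO3²⁻]/[HCO3-]:  pH = pK2 − log₁₀([HCO3-]/[CO3²⁻])
log₁₀(3310) = +3.520
pH = 10.32 − (+3.520) = 6.80

pH = 6.80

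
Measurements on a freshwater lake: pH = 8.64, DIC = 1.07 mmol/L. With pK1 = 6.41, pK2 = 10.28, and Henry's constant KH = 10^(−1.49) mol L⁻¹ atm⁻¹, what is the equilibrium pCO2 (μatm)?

α₀ = 1 / (1 + K1/[H⁺] + K1K2/[H⁺]²) = 1 / (1 + 10^+2.23 + 10^+0.59)
   = 1 / (1 + 169.82 + 3.8905) = 1/174.71 = 0.005724
[CO2*] = α₀ × DIC = 0.005724 × 1.07 = 0.006124 mmol/L = 6.124 μmol/L
pCO2 = [CO2*]/KH = 6.124×10^-6 / 3.236×10^-2 = 189 μatm

pCO2 = 189 μatm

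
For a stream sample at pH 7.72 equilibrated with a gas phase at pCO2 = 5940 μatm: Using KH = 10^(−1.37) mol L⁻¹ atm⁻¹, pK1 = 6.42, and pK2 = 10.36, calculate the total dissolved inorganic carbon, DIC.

[CO2*] = KH · pCO2 = 10^(−1.37) × 5940×10^-6 = 2.534×10^-4 mol/L
α₀ = 1/(1 + K1/[H⁺] + K1K2/[H⁺]²) = 1/(1 + 10^+1.30 + 10^-1.34) = 0.04762
DIC = [CO2*]/α₀ = 2.534×10^-4 / 0.04762 = 5.32 mmol/L

DIC = 5.32 mmol/L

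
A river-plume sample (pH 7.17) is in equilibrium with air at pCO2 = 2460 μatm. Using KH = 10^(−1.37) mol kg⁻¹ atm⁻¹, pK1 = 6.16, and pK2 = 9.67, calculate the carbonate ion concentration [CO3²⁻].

[CO2*] = KH · pCO2 = 10^(−1.37) × 2460×10^-6 = 1.049×10^-4 mol/kg
α₀ = 1/(1 + K1/[H⁺] + K1K2/[H⁺]²) = 1/(1 + 10^+1.01 + 10^-1.49) = 0.08877
DIC = [CO2*]/α₀ = 1.049×10^-4 / 0.08877 = 1.182 mmol/kg
[CO3²⁻] = α₂·DIC; α₂ = 0.002872, so [CO3²⁻] = 0.002872 × 1.182 = 0.00340 mmol/kg = 3.40 μmol/kg

[CO3²⁻] = 3.40 μmol/kg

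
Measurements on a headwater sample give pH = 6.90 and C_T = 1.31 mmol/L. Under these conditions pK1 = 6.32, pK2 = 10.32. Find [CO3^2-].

α₂ = 1 / (1 + [H⁺]/K2 + [H⁺]²/(K1K2)) = 1 / (1 + 10^+3.42 + 10^+2.84)
   = 1 / (1 + 2630.3 + 691.83) = 1/3323.1 = 0.0003009
[CO3²⁻] = α₂ × DIC = 0.0003009 × 1.31 = 0.000394 mmol/L = 0.394 μmol/L

[CO3²⁻] = 0.394 μmol/L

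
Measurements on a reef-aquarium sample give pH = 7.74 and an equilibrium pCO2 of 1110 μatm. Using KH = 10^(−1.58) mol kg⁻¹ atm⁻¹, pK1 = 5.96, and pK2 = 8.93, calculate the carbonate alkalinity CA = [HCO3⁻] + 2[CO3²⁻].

CA = 1.99 mmol/kg

[CO2*] = KH · pCO2 = 10^(−1.58) × 1110×10^-6 = 2.920×10^-5 mol/kg
α₀ = 1/(1 + K1/[H⁺] + K1K2/[H⁺]²) = 1/(1 + 10^+1.78 + 10^+0.59) = 0.01535
DIC = [CO2*]/α₀ = 2.920×10^-5 / 0.01535 = 1.902 mmol/kg
CA = (α₁ + 2α₂)·DIC = (0.9249 + 2×0.05972) × 1.902 = 1.99 mmol/kg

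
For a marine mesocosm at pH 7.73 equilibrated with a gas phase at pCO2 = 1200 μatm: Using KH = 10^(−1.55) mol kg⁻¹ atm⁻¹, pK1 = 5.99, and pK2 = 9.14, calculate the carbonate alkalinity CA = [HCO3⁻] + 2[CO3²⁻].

[CO2*] = KH · pCO2 = 10^(−1.55) × 1200×10^-6 = 3.382×10^-5 mol/kg
α₀ = 1/(1 + K1/[H⁺] + K1K2/[H⁺]²) = 1/(1 + 10^+1.74 + 10^+0.33) = 0.01721
DIC = [CO2*]/α₀ = 3.382×10^-5 / 0.01721 = 1.965 mmol/kg
CA = (α₁ + 2α₂)·DIC = (0.9460 + 2×0.03680) × 1.965 = 2.00 mmol/kg

CA = 2.00 mmol/kg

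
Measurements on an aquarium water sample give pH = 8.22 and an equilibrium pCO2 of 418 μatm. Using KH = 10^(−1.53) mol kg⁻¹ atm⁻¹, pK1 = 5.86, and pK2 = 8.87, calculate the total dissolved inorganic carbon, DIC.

DIC = 3.47 mmol/kg

[CO2*] = KH · pCO2 = 10^(−1.53) × 418×10^-6 = 1.234×10^-5 mol/kg
α₀ = 1/(1 + K1/[H⁺] + K1K2/[H⁺]²) = 1/(1 + 10^+2.36 + 10^+1.71) = 0.003554
DIC = [CO2*]/α₀ = 1.234×10^-5 / 0.003554 = 3.47 mmol/kg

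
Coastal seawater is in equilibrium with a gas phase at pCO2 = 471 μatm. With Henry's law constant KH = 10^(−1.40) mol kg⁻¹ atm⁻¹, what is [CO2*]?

KH = 10^(−1.40) = 3.981×10^-2 mol kg⁻¹ atm⁻¹
[CO2*] = KH · pCO2 = 3.981×10^-2 × 471×10^-6 atm = 1.88×10^-5 mol/kg

[CO2*] = 18.8 μmol/kg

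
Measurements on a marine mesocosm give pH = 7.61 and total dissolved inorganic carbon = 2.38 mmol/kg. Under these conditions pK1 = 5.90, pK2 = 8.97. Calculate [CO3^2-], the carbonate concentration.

α₂ = 1 / (1 + [H⁺]/K2 + [H⁺]²/(K1K2)) = 1 / (1 + 10^+1.36 + 10^-0.35)
   = 1 / (1 + 22.909 + 0.44668) = 1/24.355 = 0.04106
[CO3²⁻] = α₂ × DIC = 0.04106 × 2.38 = 0.0977 mmol/kg

[CO3²⁻] = 0.0977 mmol/kg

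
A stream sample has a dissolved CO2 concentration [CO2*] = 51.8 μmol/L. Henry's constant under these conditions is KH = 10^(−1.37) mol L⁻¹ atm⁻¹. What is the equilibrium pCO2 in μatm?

pCO2 = 1210 μatm

KH = 10^(−1.37) = 4.266×10^-2 mol L⁻¹ atm⁻¹
pCO2 = [CO2*]/KH = 51.8×10^-6 / 4.266×10^-2 = 1.21×10^-3 atm = 1210 μatm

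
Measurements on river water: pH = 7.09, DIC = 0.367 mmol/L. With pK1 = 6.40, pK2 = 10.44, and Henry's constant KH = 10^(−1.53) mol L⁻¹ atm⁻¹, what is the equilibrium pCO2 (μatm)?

α₀ = 1 / (1 + K1/[H⁺] + K1K2/[H⁺]²) = 1 / (1 + 10^+0.69 + 10^-2.66)
   = 1 / (1 + 4.8978 + 0.0021878) = 1/5.9000 = 0.1695
[CO2*] = α₀ × DIC = 0.1695 × 0.367 = 0.06220 mmol/L
pCO2 = [CO2*]/KH = 6.220×10^-5 / 2.951×10^-2 = 2110 μatm

pCO2 = 2110 μatm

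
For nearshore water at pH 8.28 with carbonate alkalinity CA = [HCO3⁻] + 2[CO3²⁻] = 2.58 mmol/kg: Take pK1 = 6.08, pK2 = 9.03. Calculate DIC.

DIC = 2.25 mmol/kg

CA = [HCO3⁻] + 2[CO3²⁻] = (α₁ + 2α₂)·DIC
At pH 8.28: [H⁺]/K1 = 10^-2.20 = 0.0063096, K2/[H⁺] = 10^-0.75 = 0.17783
α₁ = 1/(1 + 0.0063096 + 0.17783) = 1/1.1841 = 0.8445; α₂ = α₁·K2/[H⁺] = 0.1502
α₁ + 2α₂ = 1.1448
DIC = CA / (α₁ + 2α₂) = 2.58 / 1.1448 = 2.25 mmol/kg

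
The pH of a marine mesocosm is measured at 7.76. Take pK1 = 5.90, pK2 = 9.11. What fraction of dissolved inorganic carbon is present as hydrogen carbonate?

α₁ = 1 / (1 + [H⁺]/K1 + K2/[H⁺]) = 1 / (1 + 10^-1.86 + 10^-1.35)
   = 1 / (1 + 0.013804 + 0.044668) = 1/1.0585 = 0.9448

α₁ = 0.945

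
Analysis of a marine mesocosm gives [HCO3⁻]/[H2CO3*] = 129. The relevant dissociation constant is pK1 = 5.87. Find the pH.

pH = 7.98

From K1 = [H⁺][HCO3⁻]/[H2CO3*]:  pH = pK1 + log₁₀([HCO3⁻]/[H2CO3*])
log₁₀(129) = +2.111
pH = 5.87 + (+2.111) = 7.98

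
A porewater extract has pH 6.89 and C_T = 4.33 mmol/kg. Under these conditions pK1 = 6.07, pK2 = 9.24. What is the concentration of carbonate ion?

α₂ = 1 / (1 + [H⁺]/K2 + [H⁺]²/(K1K2)) = 1 / (1 + 10^+2.35 + 10^+1.53)
   = 1 / (1 + 223.87 + 33.884) = 1/258.76 = 0.003865
[CO3²⁻] = α₂ × DIC = 0.003865 × 4.33 = 0.0167 mmol/kg = 16.7 μmol/kg

[CO3²⁻] = 16.7 μmol/kg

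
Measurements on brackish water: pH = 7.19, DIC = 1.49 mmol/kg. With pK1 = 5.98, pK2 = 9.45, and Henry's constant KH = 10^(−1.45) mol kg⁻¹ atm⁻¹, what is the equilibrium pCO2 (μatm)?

α₀ = 1 / (1 + K1/[H⁺] + K1K2/[H⁺]²) = 1 / (1 + 10^+1.21 + 10^-1.05)
   = 1 / (1 + 16.218 + 0.089125) = 1/17.307 = 0.05778
[CO2*] = α₀ × DIC = 0.05778 × 1.49 = 0.08609 mmol/kg
pCO2 = [CO2*]/KH = 8.609×10^-5 / 3.548×10^-2 = 2430 μatm

pCO2 = 2430 μatm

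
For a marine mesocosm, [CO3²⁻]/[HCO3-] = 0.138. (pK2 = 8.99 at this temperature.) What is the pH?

pH = 8.13

From K2 = [H⁺][CO3²⁻]/[HCO3-]:  pH = pK2 + log₁₀([CO3²⁻]/[HCO3-])
log₁₀(0.138) = -0.860
pH = 8.99 + (-0.860) = 8.13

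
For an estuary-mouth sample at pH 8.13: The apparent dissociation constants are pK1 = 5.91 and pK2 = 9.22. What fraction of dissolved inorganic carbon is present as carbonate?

α₂ = 1 / (1 + [H⁺]/K2 + [H⁺]²/(K1K2)) = 1 / (1 + 10^+1.09 + 10^-1.13)
   = 1 / (1 + 12.303 + 0.074131) = 1/13.377 = 0.07476

α₂ = 0.0748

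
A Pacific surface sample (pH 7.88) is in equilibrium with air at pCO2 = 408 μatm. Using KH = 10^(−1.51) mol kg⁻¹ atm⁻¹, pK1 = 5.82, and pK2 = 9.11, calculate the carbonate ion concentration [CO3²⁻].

[CO2*] = KH · pCO2 = 10^(−1.51) × 408×10^-6 = 1.261×10^-5 mol/kg
α₀ = 1/(1 + K1/[H⁺] + K1K2/[H⁺]²) = 1/(1 + 10^+2.06 + 10^+0.83) = 0.008158
DIC = [CO2*]/α₀ = 1.261×10^-5 / 0.008158 = 1.545 mmol/kg
[CO3²⁻] = α₂·DIC; α₂ = 0.05516, so [CO3²⁻] = 0.05516 × 1.545 = 0.0852 mmol/kg

[CO3²⁻] = 0.0852 mmol/kg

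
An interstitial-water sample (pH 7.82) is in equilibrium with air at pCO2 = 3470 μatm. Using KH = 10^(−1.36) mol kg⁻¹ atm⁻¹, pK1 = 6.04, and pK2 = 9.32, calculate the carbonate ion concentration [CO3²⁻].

[CO2*] = KH · pCO2 = 10^(−1.36) × 3470×10^-6 = 1.515×10^-4 mol/kg
α₀ = 1/(1 + K1/[H⁺] + K1K2/[H⁺]²) = 1/(1 + 10^+1.78 + 10^+0.28) = 0.01583
DIC = [CO2*]/α₀ = 1.515×10^-4 / 0.01583 = 9.567 mmol/kg
[CO3²⁻] = α₂·DIC; α₂ = 0.03017, so [CO3²⁻] = 0.03017 × 9.567 = 0.289 mmol/kg

[CO3²⁻] = 0.289 mmol/kg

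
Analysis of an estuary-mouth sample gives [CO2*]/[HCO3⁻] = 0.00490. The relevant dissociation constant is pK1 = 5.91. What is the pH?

pH = 8.22

From K1 = [H⁺][HCO3⁻]/[CO2*]:  pH = pK1 − log₁₀([CO2*]/[HCO3⁻])
log₁₀(0.00490) = -2.310
pH = 5.91 − (-2.310) = 8.22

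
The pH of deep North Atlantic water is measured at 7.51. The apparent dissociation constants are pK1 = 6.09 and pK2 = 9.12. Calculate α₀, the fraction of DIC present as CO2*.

α₀ = 0.0358

α₀ = 1 / (1 + K1/[H⁺] + K1K2/[H⁺]²) = 1 / (1 + 10^+1.42 + 10^-0.19)
   = 1 / (1 + 26.303 + 0.64565) = 1/27.948 = 0.03578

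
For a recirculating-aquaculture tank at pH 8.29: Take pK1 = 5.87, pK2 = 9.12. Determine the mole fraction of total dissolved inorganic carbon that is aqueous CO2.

α₀ = 0.00330

α₀ = 1 / (1 + K1/[H⁺] + K1K2/[H⁺]²) = 1 / (1 + 10^+2.42 + 10^+1.59)
   = 1 / (1 + 263.03 + 38.905) = 1/302.93 = 0.003301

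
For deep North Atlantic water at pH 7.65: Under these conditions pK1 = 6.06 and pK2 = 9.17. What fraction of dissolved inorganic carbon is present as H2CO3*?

α₀ = 0.0243

α₀ = 1 / (1 + K1/[H⁺] + K1K2/[H⁺]²) = 1 / (1 + 10^+1.59 + 10^+0.07)
   = 1 / (1 + 38.905 + 1.1749) = 1/41.079 = 0.02434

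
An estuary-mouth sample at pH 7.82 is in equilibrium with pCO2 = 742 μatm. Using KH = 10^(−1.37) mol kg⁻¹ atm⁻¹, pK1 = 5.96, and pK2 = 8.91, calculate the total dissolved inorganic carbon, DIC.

DIC = 2.51 mmol/kg

[CO2*] = KH · pCO2 = 10^(−1.37) × 742×10^-6 = 3.165×10^-5 mol/kg
α₀ = 1/(1 + K1/[H⁺] + K1K2/[H⁺]²) = 1/(1 + 10^+1.86 + 10^+0.77) = 0.01261
DIC = [CO2*]/α₀ = 3.165×10^-5 / 0.01261 = 2.51 mmol/kg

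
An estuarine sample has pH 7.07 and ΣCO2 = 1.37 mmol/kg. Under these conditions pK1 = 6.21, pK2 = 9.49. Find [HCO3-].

[HCO3⁻] = 1.20 mmol/kg

α₁ = 1 / (1 + [H⁺]/K1 + K2/[H⁺]) = 1 / (1 + 10^-0.86 + 10^-2.42)
   = 1 / (1 + 0.13804 + 0.0038019) = 1/1.1418 = 0.8758
[HCO3⁻] = α₁ × DIC = 0.8758 × 1.37 = 1.20 mmol/kg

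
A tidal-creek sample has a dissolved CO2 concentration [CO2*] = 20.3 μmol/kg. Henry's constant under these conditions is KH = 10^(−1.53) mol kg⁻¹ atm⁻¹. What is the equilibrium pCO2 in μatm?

pCO2 = 688 μatm

KH = 10^(−1.53) = 2.951×10^-2 mol kg⁻¹ atm⁻¹
pCO2 = [CO2*]/KH = 20.3×10^-6 / 2.951×10^-2 = 6.88×10^-4 atm = 688 μatm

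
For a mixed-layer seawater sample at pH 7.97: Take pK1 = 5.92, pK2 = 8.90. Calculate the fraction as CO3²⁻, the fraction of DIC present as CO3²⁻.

α₂ = 1 / (1 + [H⁺]/K2 + [H⁺]²/(K1K2)) = 1 / (1 + 10^+0.93 + 10^-1.12)
   = 1 / (1 + 8.5114 + 0.075858) = 1/9.5872 = 0.1043

α₂ = 0.104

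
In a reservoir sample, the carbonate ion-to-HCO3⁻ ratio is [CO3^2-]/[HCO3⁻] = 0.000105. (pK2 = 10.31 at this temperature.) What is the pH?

From K2 = [H⁺][CO3^2-]/[HCO3⁻]:  pH = pK2 + log₁₀([CO3^2-]/[HCO3⁻])
log₁₀(0.000105) = -3.979
pH = 10.31 + (-3.979) = 6.33

pH = 6.33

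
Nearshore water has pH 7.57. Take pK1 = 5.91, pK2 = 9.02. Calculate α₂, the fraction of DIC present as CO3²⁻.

α₂ = 1 / (1 + [H⁺]/K2 + [H⁺]²/(K1K2)) = 1 / (1 + 10^+1.45 + 10^-0.21)
   = 1 / (1 + 28.184 + 0.61660) = 1/29.800 = 0.03356

α₂ = 0.0336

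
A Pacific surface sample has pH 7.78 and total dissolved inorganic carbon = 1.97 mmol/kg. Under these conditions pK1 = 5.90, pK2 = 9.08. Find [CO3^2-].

α₂ = 1 / (1 + [H⁺]/K2 + [H⁺]²/(K1K2)) = 1 / (1 + 10^+1.30 + 10^-0.58)
   = 1 / (1 + 19.953 + 0.26303) = 1/21.216 = 0.04714
[CO3²⁻] = α₂ × DIC = 0.04714 × 1.97 = 0.0929 mmol/kg

[CO3²⁻] = 0.0929 mmol/kg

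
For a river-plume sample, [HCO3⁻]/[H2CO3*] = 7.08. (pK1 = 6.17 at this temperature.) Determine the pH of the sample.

From K1 = [H⁺][HCO3⁻]/[H2CO3*]:  pH = pK1 + log₁₀([HCO3⁻]/[H2CO3*])
log₁₀(7.08) = +0.850
pH = 6.17 + (+0.850) = 7.02

pH = 7.02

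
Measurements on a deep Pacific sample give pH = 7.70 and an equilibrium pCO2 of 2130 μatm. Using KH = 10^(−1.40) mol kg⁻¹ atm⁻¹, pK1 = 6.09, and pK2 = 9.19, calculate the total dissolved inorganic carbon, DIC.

[CO2*] = KH · pCO2 = 10^(−1.40) × 2130×10^-6 = 8.480×10^-5 mol/kg
α₀ = 1/(1 + K1/[H⁺] + K1K2/[H⁺]²) = 1/(1 + 10^+1.61 + 10^+0.12) = 0.02323
DIC = [CO2*]/α₀ = 8.480×10^-5 / 0.02323 = 3.65 mmol/kg

DIC = 3.65 mmol/kg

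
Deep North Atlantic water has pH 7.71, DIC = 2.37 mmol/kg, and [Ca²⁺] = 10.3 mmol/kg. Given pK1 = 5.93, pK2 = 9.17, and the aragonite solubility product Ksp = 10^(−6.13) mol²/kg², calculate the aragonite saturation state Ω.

Ω = 1.09

α₂ = 1 / (1 + [H⁺]/K2 + [H⁺]²/(K1K2)) = 1 / (1 + 10^+1.46 + 10^-0.32)
   = 1 / (1 + 28.840 + 0.47863) = 1/30.319 = 0.03298
[CO3²⁻] = α₂ × DIC = 0.03298 × 2.37 = 0.07817 mmol/kg
Ksp = 10^(−6.13) = 7.413×10^-7
Ω = [Ca²⁺][CO3²⁻]/Ksp = (10.3×10^-3)(7.817×10^-5) / 7.413×10^-7 = 1.09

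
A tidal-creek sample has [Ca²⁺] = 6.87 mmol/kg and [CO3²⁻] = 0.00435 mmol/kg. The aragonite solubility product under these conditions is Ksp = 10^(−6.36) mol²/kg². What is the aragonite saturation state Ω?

Ω = 0.0685

Ksp = 10^(−6.36) = 4.365×10^-7
Ω = [Ca²⁺][CO3²⁻]/Ksp = (6.87×10^-3)(0.00435×10^-3) / 4.365×10^-7 = 0.0685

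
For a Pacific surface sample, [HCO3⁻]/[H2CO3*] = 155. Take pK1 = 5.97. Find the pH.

From K1 = [H⁺][HCO3⁻]/[H2CO3*]:  pH = pK1 + log₁₀([HCO3⁻]/[H2CO3*])
log₁₀(155) = +2.190
pH = 5.97 + (+2.190) = 8.16

pH = 8.16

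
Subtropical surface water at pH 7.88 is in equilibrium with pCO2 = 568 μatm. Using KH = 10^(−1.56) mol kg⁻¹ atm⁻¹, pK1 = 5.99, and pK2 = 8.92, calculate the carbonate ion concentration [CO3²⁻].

[CO3²⁻] = 0.111 mmol/kg

[CO2*] = KH · pCO2 = 10^(−1.56) × 568×10^-6 = 1.564×10^-5 mol/kg
α₀ = 1/(1 + K1/[H⁺] + K1K2/[H⁺]²) = 1/(1 + 10^+1.89 + 10^+0.85) = 0.01167
DIC = [CO2*]/α₀ = 1.564×10^-5 / 0.01167 = 1.341 mmol/kg
[CO3²⁻] = α₂·DIC; α₂ = 0.08260, so [CO3²⁻] = 0.08260 × 1.341 = 0.111 mmol/kg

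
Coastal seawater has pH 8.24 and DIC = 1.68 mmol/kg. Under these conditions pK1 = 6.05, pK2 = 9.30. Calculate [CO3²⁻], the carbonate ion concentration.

α₂ = 1 / (1 + [H⁺]/K2 + [H⁺]²/(K1K2)) = 1 / (1 + 10^+1.06 + 10^-1.13)
   = 1 / (1 + 11.482 + 0.074131) = 1/12.556 = 0.07965
[CO3²⁻] = α₂ × DIC = 0.07965 × 1.68 = 0.134 mmol/kg

[CO3²⁻] = 0.134 mmol/kg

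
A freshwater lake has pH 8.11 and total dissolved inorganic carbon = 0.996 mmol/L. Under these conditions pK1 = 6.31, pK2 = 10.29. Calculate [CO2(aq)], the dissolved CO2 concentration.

[CO2*] = 15.4 μmol/L

α₀ = 1 / (1 + K1/[H⁺] + K1K2/[H⁺]²) = 1 / (1 + 10^+1.80 + 10^-0.38)
   = 1 / (1 + 63.096 + 0.41687) = 1/64.513 = 0.01550
[CO2*] = α₀ × DIC = 0.01550 × 0.996 = 0.0154 mmol/L = 15.4 μmol/L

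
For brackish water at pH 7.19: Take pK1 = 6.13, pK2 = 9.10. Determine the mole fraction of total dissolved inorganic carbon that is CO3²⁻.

α₂ = 0.0112

α₂ = 1 / (1 + [H⁺]/K2 + [H⁺]²/(K1K2)) = 1 / (1 + 10^+1.91 + 10^+0.85)
   = 1 / (1 + 81.283 + 7.0795) = 1/89.363 = 0.01119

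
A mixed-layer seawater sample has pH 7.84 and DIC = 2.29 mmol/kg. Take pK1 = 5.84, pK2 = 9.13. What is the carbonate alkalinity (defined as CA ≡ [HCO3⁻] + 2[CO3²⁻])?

CA = [HCO3⁻] + 2[CO3²⁻] = (α₁ + 2α₂)·DIC
At pH 7.84: [H⁺]/K1 = 10^-2.00 = 0.010000, K2/[H⁺] = 10^-1.29 = 0.051286
α₁ = 1/(1 + 0.010000 + 0.051286) = 1/1.0613 = 0.9423; α₂ = α₁·K2/[H⁺] = 0.04832
α₁ + 2α₂ = 1.0389
CA = 1.0389 × 2.29 = 2.38 mmol/kg

CA = 2.38 mmol/kg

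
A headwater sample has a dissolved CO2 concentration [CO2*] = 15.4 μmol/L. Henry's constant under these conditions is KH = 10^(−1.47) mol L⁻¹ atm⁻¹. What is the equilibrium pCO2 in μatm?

KH = 10^(−1.47) = 3.388×10^-2 mol L⁻¹ atm⁻¹
pCO2 = [CO2*]/KH = 15.4×10^-6 / 3.388×10^-2 = 4.54×10^-4 atm = 454 μatm

pCO2 = 454 μatm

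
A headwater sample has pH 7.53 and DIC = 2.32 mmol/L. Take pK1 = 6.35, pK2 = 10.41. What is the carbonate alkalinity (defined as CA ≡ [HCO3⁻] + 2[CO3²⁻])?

CA = [HCO3⁻] + 2[CO3²⁻] = (α₁ + 2α₂)·DIC
At pH 7.53: [H⁺]/K1 = 10^-1.18 = 0.066069, K2/[H⁺] = 10^-2.88 = 0.0013183
α₁ = 1/(1 + 0.066069 + 0.0013183) = 1/1.0674 = 0.9369; α₂ = α₁·K2/[H⁺] = 0.001235
α₁ + 2α₂ = 0.9393
CA = 0.9393 × 2.32 = 2.18 mmol/L

CA = 2.18 mmol/L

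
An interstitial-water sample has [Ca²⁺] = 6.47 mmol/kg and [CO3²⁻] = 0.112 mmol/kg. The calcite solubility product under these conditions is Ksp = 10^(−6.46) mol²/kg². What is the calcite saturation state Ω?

Ω = 2.09

Ksp = 10^(−6.46) = 3.467×10^-7
Ω = [Ca²⁺][CO3²⁻]/Ksp = (6.47×10^-3)(0.112×10^-3) / 3.467×10^-7 = 2.09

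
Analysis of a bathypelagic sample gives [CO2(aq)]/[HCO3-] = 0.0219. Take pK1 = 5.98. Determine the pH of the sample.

pH = 7.64

From K1 = [H⁺][HCO3-]/[CO2(aq)]:  pH = pK1 − log₁₀([CO2(aq)]/[HCO3-])
log₁₀(0.0219) = -1.660
pH = 5.98 − (-1.660) = 7.64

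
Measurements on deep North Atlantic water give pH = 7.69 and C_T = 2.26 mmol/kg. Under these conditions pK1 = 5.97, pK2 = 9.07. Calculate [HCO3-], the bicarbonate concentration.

α₁ = 1 / (1 + [H⁺]/K1 + K2/[H⁺]) = 1 / (1 + 10^-1.72 + 10^-1.38)
   = 1 / (1 + 0.019055 + 0.041687) = 1/1.0607 = 0.9427
[HCO3⁻] = α₁ × DIC = 0.9427 × 2.26 = 2.13 mmol/kg

[HCO3⁻] = 2.13 mmol/kg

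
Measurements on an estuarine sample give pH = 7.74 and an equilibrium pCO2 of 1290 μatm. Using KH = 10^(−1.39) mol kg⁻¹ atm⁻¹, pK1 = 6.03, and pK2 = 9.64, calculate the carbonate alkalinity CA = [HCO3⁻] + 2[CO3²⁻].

[CO2*] = KH · pCO2 = 10^(−1.39) × 1290×10^-6 = 5.255×10^-5 mol/kg
α₀ = 1/(1 + K1/[H⁺] + K1K2/[H⁺]²) = 1/(1 + 10^+1.71 + 10^-0.19) = 0.01889
DIC = [CO2*]/α₀ = 5.255×10^-5 / 0.01889 = 2.782 mmol/kg
CA = (α₁ + 2α₂)·DIC = (0.9689 + 2×0.01220) × 2.782 = 2.76 mmol/kg

CA = 2.76 mmol/kg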